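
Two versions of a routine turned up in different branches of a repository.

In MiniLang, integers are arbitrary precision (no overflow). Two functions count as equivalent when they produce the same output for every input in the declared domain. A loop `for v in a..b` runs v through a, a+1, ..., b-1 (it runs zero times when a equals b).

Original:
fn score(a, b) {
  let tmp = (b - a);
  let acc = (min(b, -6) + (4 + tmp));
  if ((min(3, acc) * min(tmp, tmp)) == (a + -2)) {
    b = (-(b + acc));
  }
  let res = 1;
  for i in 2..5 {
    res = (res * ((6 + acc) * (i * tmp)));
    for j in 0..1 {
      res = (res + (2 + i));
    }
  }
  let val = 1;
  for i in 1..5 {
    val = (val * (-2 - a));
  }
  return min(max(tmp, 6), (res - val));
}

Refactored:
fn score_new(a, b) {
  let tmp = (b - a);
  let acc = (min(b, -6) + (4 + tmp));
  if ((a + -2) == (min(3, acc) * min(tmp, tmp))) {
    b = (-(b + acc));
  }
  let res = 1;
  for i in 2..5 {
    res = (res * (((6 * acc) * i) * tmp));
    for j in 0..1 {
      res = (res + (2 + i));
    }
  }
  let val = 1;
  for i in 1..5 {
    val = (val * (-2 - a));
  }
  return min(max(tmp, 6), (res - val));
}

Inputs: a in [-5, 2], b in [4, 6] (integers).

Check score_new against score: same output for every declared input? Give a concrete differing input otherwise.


Try a=2, b=4.
score: tmp := 2 | acc := 0 | ((min(3, acc) * min(tmp, tmp)) == (a + -2)): true | b := -4 | res := 1 | iter i=2: | res := 24 | iter j=0: | res := 28 | iter i=3: | res := 1008 | iter j=0: | res := 1013 | iter i=4: | res := 48624 | iter j=0: | res := 48630 | val := 1 | iter i=1: | val := -4 | iter i=2: | val := 16 | iter i=3: | val := -64 | iter i=4: | val := 256 | result 6
score_new: tmp := 2 | acc := 0 | ((a + -2) == (min(3, acc) * min(tmp, tmp))): true | b := -4 | res := 1 | iter i=2: | res := 0 | iter j=0: | res := 4 | iter i=3: | res := 0 | iter j=0: | res := 5 | iter i=4: | res := 0 | iter j=0: | res := 6 | val := 1 | iter i=1: | val := -4 | iter i=2: | val := 16 | iter i=3: | val := -64 | iter i=4: | val := 256 | result -250
6 vs -250 — the two versions disagree here.
verdict: not equivalent; witness: a=2, b=4


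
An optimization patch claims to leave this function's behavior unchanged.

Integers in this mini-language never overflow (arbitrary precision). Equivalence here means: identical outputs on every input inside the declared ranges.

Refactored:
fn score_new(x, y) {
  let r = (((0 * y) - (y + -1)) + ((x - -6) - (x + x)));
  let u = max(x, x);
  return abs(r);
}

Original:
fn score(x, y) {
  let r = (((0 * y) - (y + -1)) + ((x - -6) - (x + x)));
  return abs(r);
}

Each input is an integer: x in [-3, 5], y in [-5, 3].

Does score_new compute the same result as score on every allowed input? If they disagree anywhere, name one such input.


There is a behavioral-looking edit here, yet the outcome never shifts on this domain.
As a probe, take x=-2, y=0: score runs r = 9; return 9; score_new runs r = 9; u = -2; return 9; both end at 9.
An exhaustive pass over the 81 declared inputs shows identical outputs.
verdict: equivalent


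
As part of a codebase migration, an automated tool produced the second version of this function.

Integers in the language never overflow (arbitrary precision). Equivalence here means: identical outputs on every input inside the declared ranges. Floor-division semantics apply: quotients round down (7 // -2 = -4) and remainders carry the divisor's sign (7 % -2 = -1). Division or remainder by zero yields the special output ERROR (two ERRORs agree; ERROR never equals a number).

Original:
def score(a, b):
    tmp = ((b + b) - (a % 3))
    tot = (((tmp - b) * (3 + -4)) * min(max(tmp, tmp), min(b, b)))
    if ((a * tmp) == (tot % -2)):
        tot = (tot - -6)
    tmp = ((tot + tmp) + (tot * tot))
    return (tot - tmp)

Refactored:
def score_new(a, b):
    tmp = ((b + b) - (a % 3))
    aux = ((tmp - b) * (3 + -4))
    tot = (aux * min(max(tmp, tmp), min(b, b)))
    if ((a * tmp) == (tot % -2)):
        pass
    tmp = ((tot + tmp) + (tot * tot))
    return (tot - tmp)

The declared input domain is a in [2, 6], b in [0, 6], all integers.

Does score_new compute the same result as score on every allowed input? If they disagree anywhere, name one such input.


a=2, b=1 yields -36 from score but 0 from score_new.
verdict: not equivalent; witness: a=2, b=1


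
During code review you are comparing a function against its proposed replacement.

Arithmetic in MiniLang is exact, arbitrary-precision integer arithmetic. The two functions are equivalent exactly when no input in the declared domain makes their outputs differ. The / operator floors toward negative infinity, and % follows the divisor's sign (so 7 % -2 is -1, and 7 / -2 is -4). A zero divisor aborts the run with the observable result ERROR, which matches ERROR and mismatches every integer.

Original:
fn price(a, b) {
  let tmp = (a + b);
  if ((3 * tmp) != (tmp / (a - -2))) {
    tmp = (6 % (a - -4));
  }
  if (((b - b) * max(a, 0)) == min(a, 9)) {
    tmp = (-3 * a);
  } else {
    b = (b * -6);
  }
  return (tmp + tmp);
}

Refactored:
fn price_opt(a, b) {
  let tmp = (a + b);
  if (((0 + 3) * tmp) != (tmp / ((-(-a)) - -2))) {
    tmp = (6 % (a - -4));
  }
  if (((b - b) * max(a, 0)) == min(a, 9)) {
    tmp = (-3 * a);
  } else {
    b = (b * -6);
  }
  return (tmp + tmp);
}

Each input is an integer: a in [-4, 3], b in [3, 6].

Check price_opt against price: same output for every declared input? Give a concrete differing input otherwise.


Side by side, the visible changes include: constant usage differs, and arithmetic usage differs.
Tracing a=3, b=5: price: tmp becomes 8; next ((3 * tmp) != (tmp / (a - -2))) evaluates to true; next tmp becomes 6; next (((b - b) * max(a, 0)) == min(a, 9)) evaluates to false; next b becomes -30; next final value 12 | price_opt: tmp becomes 8; next (((0 + 3) * tmp) != (tmp / ((-(-a)) - -2))) evaluates to true; next tmp becomes 6; next (((b - b) * max(a, 0)) == min(a, 9)) evaluates to false; next b becomes -30; next final value 12 — matching result 12.
Across all 32 domain points the two functions coincide.
verdict: equivalent


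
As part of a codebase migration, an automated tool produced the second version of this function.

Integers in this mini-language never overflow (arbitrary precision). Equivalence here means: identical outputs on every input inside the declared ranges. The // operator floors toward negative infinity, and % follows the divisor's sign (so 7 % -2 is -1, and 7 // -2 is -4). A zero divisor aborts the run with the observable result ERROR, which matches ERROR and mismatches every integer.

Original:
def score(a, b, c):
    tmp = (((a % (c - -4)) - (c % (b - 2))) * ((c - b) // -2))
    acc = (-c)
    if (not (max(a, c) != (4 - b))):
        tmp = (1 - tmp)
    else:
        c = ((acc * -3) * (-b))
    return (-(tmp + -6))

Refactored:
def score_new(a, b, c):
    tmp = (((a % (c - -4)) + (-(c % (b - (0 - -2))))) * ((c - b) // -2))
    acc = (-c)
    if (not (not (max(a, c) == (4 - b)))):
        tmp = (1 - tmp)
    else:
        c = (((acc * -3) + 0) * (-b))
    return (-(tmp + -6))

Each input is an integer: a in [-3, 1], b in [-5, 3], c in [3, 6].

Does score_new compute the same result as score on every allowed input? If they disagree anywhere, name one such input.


Reading the diff, among the changes: constant usage differs, plus comparison usage differs, plus arithmetic usage differs, plus boolean connective usage differs.
Spot check at a=0, b=3, c=4 — score: tmp=0, then acc=-4, then (not (max(a, c) != (4 - b))) is false, then c=-36, then returns 6. score_new: tmp=0, then acc=-4, then (not (not (max(a, c) == (4 - b)))) is false, then c=-36, then returns 6. Both give 6.
Every one of the 180 inputs gives matching results.
verdict: equivalent


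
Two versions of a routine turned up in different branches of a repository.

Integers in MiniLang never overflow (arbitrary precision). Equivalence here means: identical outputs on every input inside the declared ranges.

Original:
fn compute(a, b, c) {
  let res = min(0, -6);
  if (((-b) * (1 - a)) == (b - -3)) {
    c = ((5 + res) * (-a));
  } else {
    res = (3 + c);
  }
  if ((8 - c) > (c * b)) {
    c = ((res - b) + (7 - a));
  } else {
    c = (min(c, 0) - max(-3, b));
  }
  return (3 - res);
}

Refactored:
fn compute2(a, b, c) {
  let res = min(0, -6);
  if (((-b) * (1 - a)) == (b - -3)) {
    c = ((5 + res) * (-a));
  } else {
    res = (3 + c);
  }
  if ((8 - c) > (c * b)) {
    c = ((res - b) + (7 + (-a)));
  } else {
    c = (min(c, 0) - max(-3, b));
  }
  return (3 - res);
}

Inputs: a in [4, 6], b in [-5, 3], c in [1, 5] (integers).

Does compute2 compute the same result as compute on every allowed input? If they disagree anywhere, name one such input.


Behavior is preserved: although arithmetic usage differs, the outputs never diverge.
As a probe, take a=6, b=0, c=4: compute runs res=-6, then (((-b) * (1 - a)) == (b - -3)) is false, then res=7, then ((8 - c) > (c * b)) is true, then c=8, then returns -4; compute2 runs res=-6, then (((-b) * (1 - a)) == (b - -3)) is false, then res=7, then ((8 - c) > (c * b)) is true, then c=8, then returns -4; both end at -4.
Every one of the 135 inputs gives matching results.
verdict: equivalent


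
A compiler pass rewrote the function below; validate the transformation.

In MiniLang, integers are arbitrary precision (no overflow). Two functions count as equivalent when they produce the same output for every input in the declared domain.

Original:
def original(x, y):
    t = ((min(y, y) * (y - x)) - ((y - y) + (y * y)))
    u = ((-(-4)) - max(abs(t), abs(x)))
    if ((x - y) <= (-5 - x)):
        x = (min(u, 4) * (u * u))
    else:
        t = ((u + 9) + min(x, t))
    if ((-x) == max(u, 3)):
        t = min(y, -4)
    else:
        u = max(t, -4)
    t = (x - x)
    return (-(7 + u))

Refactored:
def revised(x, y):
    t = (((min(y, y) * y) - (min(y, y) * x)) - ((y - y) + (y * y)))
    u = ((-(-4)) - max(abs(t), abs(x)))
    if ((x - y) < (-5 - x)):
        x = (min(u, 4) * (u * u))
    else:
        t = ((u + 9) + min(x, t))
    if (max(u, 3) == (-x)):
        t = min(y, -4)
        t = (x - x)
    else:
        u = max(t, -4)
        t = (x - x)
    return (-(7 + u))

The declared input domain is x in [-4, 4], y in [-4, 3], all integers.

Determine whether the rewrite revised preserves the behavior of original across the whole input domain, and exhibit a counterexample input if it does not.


Evaluate both at x=-3, y=-1.
original: t=-3, then u=1, then ((x - y) <= (-5 - x)) is true, then x=1, then ((-x) == max(u, 3)) is false, then u=-3, then t=0, then returns -4
revised: t=-3, then u=1, then ((x - y) < (-5 - x)) is false, then t=7, then (max(u, 3) == (-x)) is true, then t=-4, then t=0, then returns -8
-4 against -8: the behavior changed.
verdict: not equivalent; witness: x=-3, y=-1


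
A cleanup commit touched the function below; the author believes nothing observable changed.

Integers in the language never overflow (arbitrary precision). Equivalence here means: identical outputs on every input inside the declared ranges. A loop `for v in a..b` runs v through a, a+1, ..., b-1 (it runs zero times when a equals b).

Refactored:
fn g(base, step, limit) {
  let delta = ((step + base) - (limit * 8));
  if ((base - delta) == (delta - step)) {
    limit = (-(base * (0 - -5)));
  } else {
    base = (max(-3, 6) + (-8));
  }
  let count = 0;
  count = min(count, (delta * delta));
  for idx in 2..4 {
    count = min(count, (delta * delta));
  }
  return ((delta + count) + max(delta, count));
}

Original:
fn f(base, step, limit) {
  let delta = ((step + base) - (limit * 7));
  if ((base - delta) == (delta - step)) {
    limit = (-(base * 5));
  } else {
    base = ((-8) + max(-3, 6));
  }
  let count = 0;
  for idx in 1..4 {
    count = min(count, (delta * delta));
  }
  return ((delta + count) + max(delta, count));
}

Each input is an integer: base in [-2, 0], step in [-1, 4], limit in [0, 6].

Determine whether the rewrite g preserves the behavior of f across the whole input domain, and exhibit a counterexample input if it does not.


Take base=-2, step=-1, limit=1.
f: delta becomes -10; next ((base - delta) == (delta - step)) evaluates to false; next base becomes -2; next count becomes 0; next at idx=1:; next count becomes 0; next at idx=2:; next count becomes 0; next at idx=3:; next count becomes 0; next final value -10
g: delta becomes -11; next ((base - delta) == (delta - step)) evaluates to false; next base becomes -2; next count becomes 0; next count becomes 0; next at idx=2:; next count becomes 0; next at idx=3:; next count becomes 0; next final value -11
-10 and -11 differ, so these are not the same function on this domain.
verdict: not equivalent; witness: base=-2, step=-1, limit=1


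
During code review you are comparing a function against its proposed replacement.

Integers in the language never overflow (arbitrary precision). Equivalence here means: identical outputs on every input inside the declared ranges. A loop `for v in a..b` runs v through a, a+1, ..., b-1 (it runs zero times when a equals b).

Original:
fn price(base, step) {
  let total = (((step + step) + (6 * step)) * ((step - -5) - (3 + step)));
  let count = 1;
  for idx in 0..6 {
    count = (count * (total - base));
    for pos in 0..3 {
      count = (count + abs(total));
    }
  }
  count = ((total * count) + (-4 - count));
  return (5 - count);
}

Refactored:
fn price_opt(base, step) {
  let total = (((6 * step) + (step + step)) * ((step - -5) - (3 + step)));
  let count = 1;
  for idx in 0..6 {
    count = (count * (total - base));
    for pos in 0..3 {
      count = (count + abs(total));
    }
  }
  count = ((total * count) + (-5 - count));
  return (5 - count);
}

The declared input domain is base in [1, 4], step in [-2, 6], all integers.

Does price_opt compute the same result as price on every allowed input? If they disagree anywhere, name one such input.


Consider the input base=1, step=-2.
price: total becomes -32; next count becomes 1; next at idx=0:; next count becomes -33; next at pos=0:; next count becomes -1; next at pos=1:; next count becomes 31; next at pos=2:; next count becomes 63; next at idx=1:; next count becomes -2079; next at pos=0:; next count becomes -2047; next at pos=1:; next count becomes -2015; next at pos=2:; next count becomes -1983; next at idx=2:; next count becomes 65439; next at pos=0:; next count becomes 65471; next at pos=1:; next count becomes 65503; next at pos=2:; next count becomes 65535; next at idx=3:; next count becomes -2162655; next at pos=0:; next count becomes -2162623; next at pos=1:; next count becomes -2162591; next at pos=2:; next count becomes -2162559; next at idx=4:; next count becomes 71364447; next at pos=0:; next count becomes 71364479; next at pos=1:; next count becomes 71364511; next at pos=2:; next count becomes 71364543; next at idx=5:; next count becomes -2355029919; next at pos=0:; next count becomes -2355029887; next at pos=1:; next count becomes -2355029855; next at pos=2:; next count becomes -2355029823; next count becomes 77715984155; next final value -77715984150
price_opt: total becomes -32; next count becomes 1; next at idx=0:; next count becomes -33; next at pos=0:; next count becomes -1; next at pos=1:; next count becomes 31; next at pos=2:; next count becomes 63; next at idx=1:; next count becomes -2079; next at pos=0:; next count becomes -2047; next at pos=1:; next count becomes -2015; next at pos=2:; next count becomes -1983; next at idx=2:; next count becomes 65439; next at pos=0:; next count becomes 65471; next at pos=1:; next count becomes 65503; next at pos=2:; next count becomes 65535; next at idx=3:; next count becomes -2162655; next at pos=0:; next count becomes -2162623; next at pos=1:; next count becomes -2162591; next at pos=2:; next count becomes -2162559; next at idx=4:; next count becomes 71364447; next at pos=0:; next count becomes 71364479; next at pos=1:; next count becomes 71364511; next at pos=2:; next count becomes 71364543; next at idx=5:; next count becomes -2355029919; next at pos=0:; next count becomes -2355029887; next at pos=1:; next count becomes -2355029855; next at pos=2:; next count becomes -2355029823; next count becomes 77715984154; next final value -77715984149
-77715984150 vs -77715984149 — the two versions disagree here.
verdict: not equivalent; witness: base=1, step=-2


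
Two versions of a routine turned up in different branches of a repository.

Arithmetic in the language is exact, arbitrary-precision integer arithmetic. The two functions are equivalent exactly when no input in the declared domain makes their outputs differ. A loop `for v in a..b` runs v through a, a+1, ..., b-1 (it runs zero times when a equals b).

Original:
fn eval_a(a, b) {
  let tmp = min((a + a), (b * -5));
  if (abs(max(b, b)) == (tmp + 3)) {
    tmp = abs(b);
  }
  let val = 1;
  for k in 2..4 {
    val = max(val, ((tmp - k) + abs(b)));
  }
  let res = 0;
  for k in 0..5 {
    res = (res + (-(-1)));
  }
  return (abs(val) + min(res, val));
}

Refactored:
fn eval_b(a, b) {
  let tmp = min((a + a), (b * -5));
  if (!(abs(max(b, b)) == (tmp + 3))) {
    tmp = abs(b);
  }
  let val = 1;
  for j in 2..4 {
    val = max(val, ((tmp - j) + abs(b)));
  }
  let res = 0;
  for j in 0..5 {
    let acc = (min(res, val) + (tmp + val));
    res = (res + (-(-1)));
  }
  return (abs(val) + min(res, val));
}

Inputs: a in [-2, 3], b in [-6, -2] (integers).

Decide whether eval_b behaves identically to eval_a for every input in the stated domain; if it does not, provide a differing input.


Take a=-2, b=-6.
eval_a: tmp := -4 | (abs(max(b, b)) == (tmp + 3)): false | val := 1 | iter k=2: | val := 1 | iter k=3: | val := 1 | res := 0 | iter k=0: | res := 1 | iter k=1: | res := 2 | iter k=2: | res := 3 | iter k=3: | res := 4 | iter k=4: | res := 5 | result 2
eval_b: tmp := -4 | (!(abs(max(b, b)) == (tmp + 3))): true | tmp := 6 | val := 1 | iter j=2: | val := 10 | iter j=3: | val := 10 | res := 0 | iter j=0: | acc := 16 | res := 1 | iter j=1: | acc := 17 | res := 2 | iter j=2: | acc := 18 | res := 3 | iter j=3: | acc := 19 | res := 4 | iter j=4: | acc := 20 | res := 5 | result 15
2 != 15, so the rewrite changes behavior.
verdict: not equivalent; witness: a=-2, b=-6


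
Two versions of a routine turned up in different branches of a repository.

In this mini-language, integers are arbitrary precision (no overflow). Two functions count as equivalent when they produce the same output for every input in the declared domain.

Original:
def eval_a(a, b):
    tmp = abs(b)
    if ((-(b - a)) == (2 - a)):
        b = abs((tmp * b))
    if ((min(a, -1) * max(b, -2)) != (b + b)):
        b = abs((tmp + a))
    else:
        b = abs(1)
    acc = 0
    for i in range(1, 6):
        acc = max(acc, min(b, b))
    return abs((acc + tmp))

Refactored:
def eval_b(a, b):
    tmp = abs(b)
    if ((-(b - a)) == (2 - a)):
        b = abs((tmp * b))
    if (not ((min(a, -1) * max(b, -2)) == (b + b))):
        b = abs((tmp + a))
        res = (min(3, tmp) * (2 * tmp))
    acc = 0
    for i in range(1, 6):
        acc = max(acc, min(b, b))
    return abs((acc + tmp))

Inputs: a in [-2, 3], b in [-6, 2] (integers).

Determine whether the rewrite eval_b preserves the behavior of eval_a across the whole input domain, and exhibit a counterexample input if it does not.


At a=-2, b=0: eval_a gives 1, eval_b gives 0.
verdict: not equivalent; witness: a=-2, b=0


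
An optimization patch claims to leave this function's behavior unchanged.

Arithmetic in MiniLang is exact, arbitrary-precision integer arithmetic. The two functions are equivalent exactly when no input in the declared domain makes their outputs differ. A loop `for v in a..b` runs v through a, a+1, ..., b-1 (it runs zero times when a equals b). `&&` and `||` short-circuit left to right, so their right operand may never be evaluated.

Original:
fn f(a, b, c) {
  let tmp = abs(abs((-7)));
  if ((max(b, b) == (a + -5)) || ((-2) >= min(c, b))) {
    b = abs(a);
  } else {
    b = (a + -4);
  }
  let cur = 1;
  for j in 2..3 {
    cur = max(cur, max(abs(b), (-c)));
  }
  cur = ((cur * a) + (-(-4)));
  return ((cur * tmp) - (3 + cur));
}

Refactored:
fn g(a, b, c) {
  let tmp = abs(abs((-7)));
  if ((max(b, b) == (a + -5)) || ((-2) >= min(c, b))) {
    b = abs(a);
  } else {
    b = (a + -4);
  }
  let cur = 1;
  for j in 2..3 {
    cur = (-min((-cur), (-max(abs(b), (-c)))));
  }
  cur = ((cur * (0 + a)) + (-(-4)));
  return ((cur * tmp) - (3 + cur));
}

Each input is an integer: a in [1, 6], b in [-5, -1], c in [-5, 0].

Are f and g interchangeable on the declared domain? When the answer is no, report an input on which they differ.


Behavior is preserved: although constant usage differs, plus min/max/abs usage differs, plus arithmetic usage differs, the outputs never diverge.
Spot check at a=3, b=-5, c=-1 — f: tmp = 7; ((max(b, b) == (a + -5)) || ((-2) >= min(c, b))) -> true; b = 3; cur = 1; [j=2]; cur = 3; cur = 13; return 75. g: tmp = 7; ((max(b, b) == (a + -5)) || ((-2) >= min(c, b))) -> true; b = 3; cur = 1; [j=2]; cur = 3; cur = 13; return 75. Both give 75.
Sweeping the whole domain (180 inputs) finds no disagreement.
verdict: equivalent


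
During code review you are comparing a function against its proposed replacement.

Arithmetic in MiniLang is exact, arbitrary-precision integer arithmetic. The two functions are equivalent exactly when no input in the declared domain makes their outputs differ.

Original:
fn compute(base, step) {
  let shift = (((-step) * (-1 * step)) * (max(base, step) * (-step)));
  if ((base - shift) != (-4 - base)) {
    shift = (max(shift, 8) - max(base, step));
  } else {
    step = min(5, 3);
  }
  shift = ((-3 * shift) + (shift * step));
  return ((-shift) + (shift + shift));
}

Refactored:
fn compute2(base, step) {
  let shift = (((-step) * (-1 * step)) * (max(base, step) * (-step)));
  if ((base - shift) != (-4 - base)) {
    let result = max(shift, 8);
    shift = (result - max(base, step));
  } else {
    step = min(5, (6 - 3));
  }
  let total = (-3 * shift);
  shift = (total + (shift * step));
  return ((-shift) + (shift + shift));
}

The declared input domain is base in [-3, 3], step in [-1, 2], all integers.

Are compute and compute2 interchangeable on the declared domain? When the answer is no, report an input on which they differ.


Behavior is preserved: although constant usage differs, plus arithmetic usage differs, plus local variable names differ, plus statement counts differ, the outputs never diverge.
Spot check at base=-2, step=-1 — compute: shift := -1 | ((base - shift) != (-4 - base)): true | shift := 9 | shift := -36 | result -36. compute2: shift := -1 | ((base - shift) != (-4 - base)): true | result := 8 | shift := 9 | total := -27 | shift := -36 | result -36. Both give -36.
Across all 28 domain points the two functions coincide.
verdict: equivalent


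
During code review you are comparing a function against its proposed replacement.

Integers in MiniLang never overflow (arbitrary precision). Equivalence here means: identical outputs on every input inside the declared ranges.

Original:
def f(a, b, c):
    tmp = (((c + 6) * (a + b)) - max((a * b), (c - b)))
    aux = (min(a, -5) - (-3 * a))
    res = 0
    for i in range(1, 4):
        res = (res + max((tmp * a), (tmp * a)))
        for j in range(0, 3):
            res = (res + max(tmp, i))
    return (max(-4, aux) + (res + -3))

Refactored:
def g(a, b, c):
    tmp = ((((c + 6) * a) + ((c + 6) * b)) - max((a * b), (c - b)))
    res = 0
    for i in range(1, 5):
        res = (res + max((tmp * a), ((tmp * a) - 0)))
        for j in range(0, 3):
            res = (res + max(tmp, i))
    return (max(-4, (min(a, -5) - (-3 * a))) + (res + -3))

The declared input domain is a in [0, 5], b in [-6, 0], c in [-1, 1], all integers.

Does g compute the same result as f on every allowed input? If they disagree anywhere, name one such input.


The rewrite breaks on a=0, b=-6, c=-1, where the results are 11 and 23.
f: tmp=-35, then aux=-5, then res=0, then (i=1), then res=0, then (j=0), then res=1, then (j=1), then res=2, then (j=2), then res=3, then (i=2), then res=3, then (j=0), then res=5, then (j=1), then res=7, then (j=2), then res=9, then (i=3), then res=9, then (j=0), then res=12, then (j=1), then res=15, then (j=2), then res=18, then returns 11
g: tmp=-35, then res=0, then (i=1), then res=0, then (j=0), then res=1, then (j=1), then res=2, then (j=2), then res=3, then (i=2), then res=3, then (j=0), then res=5, then (j=1), then res=7, then (j=2), then res=9, then (i=3), then res=9, then (j=0), then res=12, then (j=1), then res=15, then (j=2), then res=18, then (i=4), then res=18, then (j=0), then res=22, then (j=1), then res=26, then (j=2), then res=30, then returns 23
verdict: not equivalent; witness: a=0, b=-6, c=-1


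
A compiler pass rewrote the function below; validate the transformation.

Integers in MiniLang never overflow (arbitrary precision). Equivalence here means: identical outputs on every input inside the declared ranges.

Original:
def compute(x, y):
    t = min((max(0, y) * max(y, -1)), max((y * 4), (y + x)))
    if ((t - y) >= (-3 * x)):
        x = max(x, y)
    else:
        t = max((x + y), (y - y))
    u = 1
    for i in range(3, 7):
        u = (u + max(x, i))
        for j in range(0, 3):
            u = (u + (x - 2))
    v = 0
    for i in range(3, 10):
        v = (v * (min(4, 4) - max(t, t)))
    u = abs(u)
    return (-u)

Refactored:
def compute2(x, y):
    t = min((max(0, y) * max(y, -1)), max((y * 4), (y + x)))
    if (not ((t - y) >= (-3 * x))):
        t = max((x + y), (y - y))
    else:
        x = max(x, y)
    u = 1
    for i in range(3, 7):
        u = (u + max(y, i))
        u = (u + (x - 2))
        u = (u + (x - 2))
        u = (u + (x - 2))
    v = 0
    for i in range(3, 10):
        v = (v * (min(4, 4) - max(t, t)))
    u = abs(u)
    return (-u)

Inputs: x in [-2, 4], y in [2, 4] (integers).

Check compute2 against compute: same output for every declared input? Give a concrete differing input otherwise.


Evaluate both at x=4, y=2.
compute: t = 4; ((t - y) >= (-3 * x)) -> true; x = 4; u = 1; [i=3]; u = 5; [j=0]; u = 7; [j=1]; u = 9; [j=2]; u = 11; [i=4]; u = 15; [j=0]; u = 17; [j=1]; u = 19; [j=2]; u = 21; [i=5]; u = 26; [j=0]; u = 28; [j=1]; u = 30; [j=2]; u = 32; [i=6]; u = 38; [j=0]; u = 40; [j=1]; u = 42; [j=2]; u = 44; v = 0; [i=3]; v = 0; [i=4]; v = 0; [i=5]; v = 0; [i=6]; v = 0; [i=7]; v = 0; [i=8]; v = 0; [i=9]; v = 0; u = 44; return -44
compute2: t = 4; (not ((t - y) >= (-3 * x))) -> false; x = 4; u = 1; [i=3]; u = 4; u = 6; u = 8; u = 10; [i=4]; u = 14; u = 16; u = 18; u = 20; [i=5]; u = 25; u = 27; u = 29; u = 31; [i=6]; u = 37; u = 39; u = 41; u = 43; v = 0; [i=3]; v = 0; [i=4]; v = 0; [i=5]; v = 0; [i=6]; v = 0; [i=7]; v = 0; [i=8]; v = 0; [i=9]; v = 0; u = 43; return -43
-44 and -43 differ, so these are not the same function on this domain.
verdict: not equivalent; witness: x=4, y=2


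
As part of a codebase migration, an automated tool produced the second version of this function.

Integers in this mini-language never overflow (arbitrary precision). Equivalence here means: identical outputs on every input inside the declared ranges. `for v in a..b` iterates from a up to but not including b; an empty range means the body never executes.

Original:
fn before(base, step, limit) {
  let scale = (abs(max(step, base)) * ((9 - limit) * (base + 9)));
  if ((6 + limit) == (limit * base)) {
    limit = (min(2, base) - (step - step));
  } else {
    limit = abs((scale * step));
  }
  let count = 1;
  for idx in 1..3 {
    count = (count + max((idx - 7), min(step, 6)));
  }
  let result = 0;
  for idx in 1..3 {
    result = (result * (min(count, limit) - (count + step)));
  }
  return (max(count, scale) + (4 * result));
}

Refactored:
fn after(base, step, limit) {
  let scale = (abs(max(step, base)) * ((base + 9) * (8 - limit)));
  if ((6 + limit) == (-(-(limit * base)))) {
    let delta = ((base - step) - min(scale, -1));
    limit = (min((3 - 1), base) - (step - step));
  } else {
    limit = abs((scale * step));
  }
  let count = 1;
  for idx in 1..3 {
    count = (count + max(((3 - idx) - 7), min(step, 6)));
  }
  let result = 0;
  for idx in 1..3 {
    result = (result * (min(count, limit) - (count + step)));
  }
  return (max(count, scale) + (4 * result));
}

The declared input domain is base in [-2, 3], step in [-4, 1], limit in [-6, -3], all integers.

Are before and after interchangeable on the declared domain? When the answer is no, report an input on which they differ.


The rewrite breaks on base=-2, step=-4, limit=-6, where the results are 210 and 196.
before: scale=210, then ((6 + limit) == (limit * base)) is false, then limit=840, then count=1, then (idx=1), then count=-3, then (idx=2), then count=-7, then result=0, then (idx=1), then result=0, then (idx=2), then result=0, then returns 210
after: scale=196, then ((6 + limit) == (-(-(limit * base)))) is false, then limit=784, then count=1, then (idx=1), then count=-3, then (idx=2), then count=-7, then result=0, then (idx=1), then result=0, then (idx=2), then result=0, then returns 196
verdict: not equivalent; witness: base=-2, step=-4, limit=-6


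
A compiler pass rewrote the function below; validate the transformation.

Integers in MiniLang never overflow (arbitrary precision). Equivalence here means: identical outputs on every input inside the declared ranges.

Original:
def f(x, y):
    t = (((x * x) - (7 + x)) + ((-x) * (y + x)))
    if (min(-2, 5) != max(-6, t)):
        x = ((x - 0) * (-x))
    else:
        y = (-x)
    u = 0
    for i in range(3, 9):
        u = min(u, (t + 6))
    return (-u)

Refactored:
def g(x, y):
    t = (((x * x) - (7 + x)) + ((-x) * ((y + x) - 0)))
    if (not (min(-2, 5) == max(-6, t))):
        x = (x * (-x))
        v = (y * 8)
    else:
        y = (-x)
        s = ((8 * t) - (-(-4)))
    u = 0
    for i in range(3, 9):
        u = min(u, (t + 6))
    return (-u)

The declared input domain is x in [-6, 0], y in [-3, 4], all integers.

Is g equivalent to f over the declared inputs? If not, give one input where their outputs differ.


Behavior is preserved: although boolean connective usage differs, and statement counts differ, and constant usage differs, and comparison usage differs, and local variable names differ, and arithmetic usage differs, the outputs never diverge.
One worked example (x=-6, y=-1) — f: t = -7; (min(-2, 5) != max(-6, t)) -> true; x = -36; u = 0; [i=3]; u = -1; [i=4]; u = -1; [i=5]; u = -1; [i=6]; u = -1; [i=7]; u = -1; [i=8]; u = -1; return 1; g: t = -7; (not (min(-2, 5) == max(-6, t))) -> true; x = -36; v = -8; u = 0; [i=3]; u = -1; [i=4]; u = -1; [i=5]; u = -1; [i=6]; u = -1; [i=7]; u = -1; [i=8]; u = -1; return 1; agreement on 1.
Across all 56 domain points the two functions coincide.
verdict: equivalent


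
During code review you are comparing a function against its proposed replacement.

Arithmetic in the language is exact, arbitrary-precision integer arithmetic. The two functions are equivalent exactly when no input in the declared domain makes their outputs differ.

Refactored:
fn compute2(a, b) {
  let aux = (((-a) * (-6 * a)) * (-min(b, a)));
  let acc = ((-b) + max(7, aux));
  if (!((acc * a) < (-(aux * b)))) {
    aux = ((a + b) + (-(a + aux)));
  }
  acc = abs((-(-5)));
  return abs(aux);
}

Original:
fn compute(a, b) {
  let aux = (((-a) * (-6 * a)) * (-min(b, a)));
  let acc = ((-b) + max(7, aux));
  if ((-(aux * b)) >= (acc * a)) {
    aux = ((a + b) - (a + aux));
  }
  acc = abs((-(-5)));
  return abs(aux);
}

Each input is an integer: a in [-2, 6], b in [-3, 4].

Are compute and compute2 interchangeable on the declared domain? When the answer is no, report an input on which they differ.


These are not equivalent — on a=-2, b=-3 the outputs split (75 vs 72).
compute: aux becomes 72; next acc becomes 75; next ((-(aux * b)) >= (acc * a)) evaluates to true; next aux becomes -75; next acc becomes 5; next final value 75
compute2: aux becomes 72; next acc becomes 75; next (!((acc * a) < (-(aux * b)))) evaluates to false; next acc becomes 5; next final value 72
verdict: not equivalent; witness: a=-2, b=-3


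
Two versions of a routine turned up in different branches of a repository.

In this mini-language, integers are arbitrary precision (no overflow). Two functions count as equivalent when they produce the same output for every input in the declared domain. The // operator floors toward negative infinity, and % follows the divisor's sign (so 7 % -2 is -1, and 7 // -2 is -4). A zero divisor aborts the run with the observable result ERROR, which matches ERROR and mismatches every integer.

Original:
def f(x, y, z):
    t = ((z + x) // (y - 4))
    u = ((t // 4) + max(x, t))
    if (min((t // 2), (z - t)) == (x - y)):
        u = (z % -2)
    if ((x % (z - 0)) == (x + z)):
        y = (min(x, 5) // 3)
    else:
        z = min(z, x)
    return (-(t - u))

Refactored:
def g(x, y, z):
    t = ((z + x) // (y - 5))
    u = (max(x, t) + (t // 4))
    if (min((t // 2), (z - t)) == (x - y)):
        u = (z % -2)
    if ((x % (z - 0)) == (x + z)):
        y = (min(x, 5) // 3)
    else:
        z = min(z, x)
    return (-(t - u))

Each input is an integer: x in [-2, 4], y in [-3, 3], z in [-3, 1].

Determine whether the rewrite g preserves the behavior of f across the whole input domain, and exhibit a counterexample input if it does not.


Evaluate both at x=-2, y=2, z=-3.
f: t = 2; u = 2; (min((t // 2), (z - t)) == (x - y)) -> false; ((x % (z - 0)) == (x + z)) -> false; z = -3; return 0
g: t = 1; u = 1; (min((t // 2), (z - t)) == (x - y)) -> true; u = -1; ((x % (z - 0)) == (x + z)) -> false; z = -3; return -2
0 and -2 differ, so these are not the same function on this domain.
verdict: not equivalent; witness: x=-2, y=2, z=-3


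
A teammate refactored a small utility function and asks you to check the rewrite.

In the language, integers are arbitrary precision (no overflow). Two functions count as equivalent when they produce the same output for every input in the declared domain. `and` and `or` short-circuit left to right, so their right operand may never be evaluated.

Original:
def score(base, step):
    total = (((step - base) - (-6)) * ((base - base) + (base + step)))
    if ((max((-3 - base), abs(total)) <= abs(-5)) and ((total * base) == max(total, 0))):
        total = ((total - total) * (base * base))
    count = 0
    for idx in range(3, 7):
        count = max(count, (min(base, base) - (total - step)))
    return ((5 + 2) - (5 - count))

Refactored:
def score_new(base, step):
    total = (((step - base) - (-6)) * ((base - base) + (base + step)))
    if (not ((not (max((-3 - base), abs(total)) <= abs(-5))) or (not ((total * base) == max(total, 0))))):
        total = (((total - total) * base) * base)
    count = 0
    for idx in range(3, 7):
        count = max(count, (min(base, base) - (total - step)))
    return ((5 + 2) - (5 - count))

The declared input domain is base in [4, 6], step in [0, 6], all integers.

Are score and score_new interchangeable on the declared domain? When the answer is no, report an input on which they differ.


The two are interchangeable: boolean connective usage differs, and every declared input agrees.
Tracing base=5, step=4: score: total becomes 45; next ((max((-3 - base), abs(total)) <= abs(-5)) and ((total * base) == max(total, 0))) evaluates to false; next count becomes 0; next at idx=3:; next count becomes 0; next at idx=4:; next count becomes 0; next at idx=5:; next count becomes 0; next at idx=6:; next count becomes 0; next final value 2 | score_new: total becomes 45; next (not ((not (max((-3 - base), abs(total)) <= abs(-5))) or (not ((total * base) == max(total, 0))))) evaluates to false; next count becomes 0; next at idx=3:; next count becomes 0; next at idx=4:; next count becomes 0; next at idx=5:; next count becomes 0; next at idx=6:; next count becomes 0; next final value 2 — matching result 2.
Every one of the 21 inputs gives matching results.
verdict: equivalent


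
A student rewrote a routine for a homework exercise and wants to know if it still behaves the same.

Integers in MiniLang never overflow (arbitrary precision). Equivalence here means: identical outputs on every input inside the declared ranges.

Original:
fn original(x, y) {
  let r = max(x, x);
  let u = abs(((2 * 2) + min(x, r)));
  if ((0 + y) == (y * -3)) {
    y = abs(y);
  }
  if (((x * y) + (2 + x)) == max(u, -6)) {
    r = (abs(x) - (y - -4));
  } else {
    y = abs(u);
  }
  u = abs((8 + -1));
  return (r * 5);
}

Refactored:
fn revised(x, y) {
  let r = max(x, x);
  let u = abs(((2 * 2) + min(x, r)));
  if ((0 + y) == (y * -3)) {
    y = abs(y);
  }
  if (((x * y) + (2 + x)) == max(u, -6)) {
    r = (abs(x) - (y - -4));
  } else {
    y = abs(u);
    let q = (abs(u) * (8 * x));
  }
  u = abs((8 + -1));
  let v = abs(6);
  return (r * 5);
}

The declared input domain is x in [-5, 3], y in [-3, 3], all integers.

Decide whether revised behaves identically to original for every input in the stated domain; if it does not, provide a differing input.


Behavior is preserved: although constant usage differs; min/max/abs usage differs; local variable names differ; arithmetic usage differs; statement counts differ, the outputs never diverge.
One worked example (x=-3, y=0) — original: r=-3, then u=1, then ((0 + y) == (y * -3)) is true, then y=0, then (((x * y) + (2 + x)) == max(u, -6)) is false, then y=1, then u=7, then returns -15; revised: r=-3, then u=1, then ((0 + y) == (y * -3)) is true, then y=0, then (((x * y) + (2 + x)) == max(u, -6)) is false, then y=1, then q=-24, then u=7, then v=6, then returns -15; agreement on -15.
Sweeping the whole domain (63 inputs) finds no disagreement.
verdict: equivalent


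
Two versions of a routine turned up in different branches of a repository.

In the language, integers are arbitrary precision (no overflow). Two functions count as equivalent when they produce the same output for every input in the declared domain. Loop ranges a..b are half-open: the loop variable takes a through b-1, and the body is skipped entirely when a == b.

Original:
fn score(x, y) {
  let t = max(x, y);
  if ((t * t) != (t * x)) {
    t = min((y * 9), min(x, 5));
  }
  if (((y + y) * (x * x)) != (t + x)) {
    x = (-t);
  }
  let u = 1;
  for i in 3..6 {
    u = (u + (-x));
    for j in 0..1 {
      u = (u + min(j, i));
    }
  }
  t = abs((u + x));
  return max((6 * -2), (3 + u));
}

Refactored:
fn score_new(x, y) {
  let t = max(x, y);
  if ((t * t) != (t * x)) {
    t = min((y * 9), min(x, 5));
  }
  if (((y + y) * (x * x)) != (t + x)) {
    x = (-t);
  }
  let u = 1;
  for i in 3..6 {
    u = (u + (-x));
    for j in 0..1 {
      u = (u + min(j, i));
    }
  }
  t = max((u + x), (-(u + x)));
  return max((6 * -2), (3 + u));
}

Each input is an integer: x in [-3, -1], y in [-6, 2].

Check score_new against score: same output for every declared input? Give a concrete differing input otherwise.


This is a faithful refactor — min/max/abs usage differs; also arithmetic usage differs, but the computed results match everywhere.
As a probe, take x=-3, y=-5: score runs t := -3 | ((t * t) != (t * x)): false | (((y + y) * (x * x)) != (t + x)): true | x := 3 | u := 1 | iter i=3: | u := -2 | iter j=0: | u := -2 | iter i=4: | u := -5 | iter j=0: | u := -5 | iter i=5: | u := -8 | iter j=0: | u := -8 | t := 5 | result -5; score_new runs t := -3 | ((t * t) != (t * x)): false | (((y + y) * (x * x)) != (t + x)): true | x := 3 | u := 1 | iter i=3: | u := -2 | iter j=0: | u := -2 | iter i=4: | u := -5 | iter j=0: | u := -5 | iter i=5: | u := -8 | iter j=0: | u := -8 | t := 5 | result -5; both end at -5.
Across all 27 domain points the two functions coincide.
verdict: equivalent


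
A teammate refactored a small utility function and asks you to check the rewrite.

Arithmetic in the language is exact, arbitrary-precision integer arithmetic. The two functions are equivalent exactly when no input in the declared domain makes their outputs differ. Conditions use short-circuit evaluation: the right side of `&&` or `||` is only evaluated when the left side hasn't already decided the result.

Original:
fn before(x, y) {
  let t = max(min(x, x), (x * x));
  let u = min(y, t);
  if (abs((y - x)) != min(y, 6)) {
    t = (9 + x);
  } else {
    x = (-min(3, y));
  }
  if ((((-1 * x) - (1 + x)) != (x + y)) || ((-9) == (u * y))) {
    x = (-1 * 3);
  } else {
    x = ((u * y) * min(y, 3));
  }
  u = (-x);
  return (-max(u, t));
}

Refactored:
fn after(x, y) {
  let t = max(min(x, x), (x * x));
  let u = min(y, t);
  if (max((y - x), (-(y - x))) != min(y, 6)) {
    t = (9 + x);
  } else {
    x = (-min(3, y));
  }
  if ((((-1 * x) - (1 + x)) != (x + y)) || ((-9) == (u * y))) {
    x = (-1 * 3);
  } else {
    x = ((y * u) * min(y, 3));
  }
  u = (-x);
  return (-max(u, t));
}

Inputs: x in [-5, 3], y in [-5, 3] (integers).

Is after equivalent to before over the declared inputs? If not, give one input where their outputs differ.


This is a faithful refactor — arithmetic usage differs; and min/max/abs usage differs, but the computed results match everywhere.
One worked example (x=-2, y=-5) — before: t := 4 | u := -5 | (abs((y - x)) != min(y, 6)): true | t := 7 | ((((-1 * x) - (1 + x)) != (x + y)) || ((-9) == (u * y))): true | x := -3 | u := 3 | result -7; after: t := 4 | u := -5 | (max((y - x), (-(y - x))) != min(y, 6)): true | t := 7 | ((((-1 * x) - (1 + x)) != (x + y)) || ((-9) == (u * y))): true | x := -3 | u := 3 | result -7; agreement on -7.
Every one of the 81 inputs gives matching results.
verdict: equivalent
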